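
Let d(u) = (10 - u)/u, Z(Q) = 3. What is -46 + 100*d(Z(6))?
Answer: 562/3 ≈ 187.33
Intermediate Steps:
d(u) = (10 - u)/u
-46 + 100*d(Z(6)) = -46 + 100*((10 - 1*3)/3) = -46 + 100*((10 - 3)/3) = -46 + 100*((⅓)*7) = -46 + 100*(7/3) = -46 + 700/3 = 562/3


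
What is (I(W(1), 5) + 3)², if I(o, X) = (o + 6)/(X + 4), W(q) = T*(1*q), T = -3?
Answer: 100/9 ≈ 11.111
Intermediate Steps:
W(q) = -3*q
I(o, X) = (6 + o)/(4 + X)
(I(W(1), 5) + 3)² = ((6 - 3*1)/(4 + 5) + 3)² = ((6 - 3)/9 + 3)² = ((⅑)*3 + 3)² = (⅓ + 3)² = (10/3)² = 100/9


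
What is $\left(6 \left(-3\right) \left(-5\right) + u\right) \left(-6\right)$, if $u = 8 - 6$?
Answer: $-552$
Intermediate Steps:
$u = 2$
$\left(6 \left(-3\right) \left(-5\right) + u\right) \left(-6\right) = \left(6 \left(-3\right) \left(-5\right) + 2\right) \left(-6\right) = \left(\left(-18\right) \left(-5\right) + 2\right) \left(-6\right) = \left(90 + 2\right) \left(-6\right) = 92 \left(-6\right) = -552$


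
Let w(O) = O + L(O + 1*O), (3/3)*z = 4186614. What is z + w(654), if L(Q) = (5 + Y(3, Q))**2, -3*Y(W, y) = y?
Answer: 4373029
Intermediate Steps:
z = 4186614
Y(W, y) = -y/3
L(Q) = (5 - Q/3)**2
w(O) = O + (-15 + 2*O)**2/9 (w(O) = O + (-15 + (O + 1*O))**2/9 = O + (-15 + (O + O))**2/9 = O + (-15 + 2*O)**2/9)
z + w(654) = 4186614 + (654 + (-15 + 2*654)**2/9) = 4186614 + (654 + (-15 + 1308)**2/9) = 4186614 + (654 + (1/9)*1293**2) = 4186614 + (654 + (1/9)*1671849) = 4186614 + (654 + 185761) = 4186614 + 186415 = 4373029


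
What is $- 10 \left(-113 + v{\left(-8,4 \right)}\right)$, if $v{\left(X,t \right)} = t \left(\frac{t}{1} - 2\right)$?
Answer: $1050$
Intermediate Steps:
$v{\left(X,t \right)} = t \left(-2 + t\right)$ ($v{\left(X,t \right)} = t \left(t 1 - 2\right) = t \left(t - 2\right) = t \left(-2 + t\right)$)
$- 10 \left(-113 + v{\left(-8,4 \right)}\right) = - 10 \left(-113 + 4 \left(-2 + 4\right)\right) = - 10 \left(-113 + 4 \cdot 2\right) = - 10 \left(-113 + 8\right) = \left(-10\right) \left(-105\right) = 1050$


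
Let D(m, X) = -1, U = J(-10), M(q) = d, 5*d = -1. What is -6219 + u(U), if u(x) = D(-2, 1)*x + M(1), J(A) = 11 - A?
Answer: -31201/5 ≈ -6240.2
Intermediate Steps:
d = -1/5 (d = (1/5)*(-1) = -1/5 ≈ -0.20000)
M(q) = -1/5
U = 21 (U = 11 - 1*(-10) = 11 + 10 = 21)
u(x) = -1/5 - x (u(x) = -x - 1/5 = -1/5 - x)
-6219 + u(U) = -6219 + (-1/5 - 1*21) = -6219 + (-1/5 - 21) = -6219 - 106/5 = -31201/5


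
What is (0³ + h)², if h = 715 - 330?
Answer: 148225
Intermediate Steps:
h = 385
(0³ + h)² = (0³ + 385)² = (0 + 385)² = 385² = 148225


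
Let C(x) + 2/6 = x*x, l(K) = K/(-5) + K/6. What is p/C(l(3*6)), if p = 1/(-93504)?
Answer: -25/62336 ≈ -0.00040105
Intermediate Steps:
l(K) = -K/30 (l(K) = K*(-⅕) + K*(⅙) = -K/5 + K/6 = -K/30)
C(x) = -⅓ + x² (C(x) = -⅓ + x*x = -⅓ + x²)
p = -1/93504 ≈ -1.0695e-5
p/C(l(3*6)) = -1/(93504*(-⅓ + (-6/10)²)) = -1/(93504*(-⅓ + (-1/30*18)²)) = -1/(93504*(-⅓ + (-⅗)²)) = -1/(93504*(-⅓ + 9/25)) = -1/(93504*2/75) = -1/93504*75/2 = -25/62336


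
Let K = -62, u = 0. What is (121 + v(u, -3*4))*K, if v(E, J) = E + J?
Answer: -6758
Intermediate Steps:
(121 + v(u, -3*4))*K = (121 + (0 - 3*4))*(-62) = (121 + (0 - 12))*(-62) = (121 - 12)*(-62) = 109*(-62) = -6758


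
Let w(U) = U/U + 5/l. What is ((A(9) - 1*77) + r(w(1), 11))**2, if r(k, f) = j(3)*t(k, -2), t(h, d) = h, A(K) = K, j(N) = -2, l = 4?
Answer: 21025/4 ≈ 5256.3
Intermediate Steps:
w(U) = 9/4 (w(U) = U/U + 5/4 = 1 + 5*(1/4) = 1 + 5/4 = 9/4)
r(k, f) = -2*k
((A(9) - 1*77) + r(w(1), 11))**2 = ((9 - 1*77) - 2*9/4)**2 = ((9 - 77) - 9/2)**2 = (-68 - 9/2)**2 = (-145/2)**2 = 21025/4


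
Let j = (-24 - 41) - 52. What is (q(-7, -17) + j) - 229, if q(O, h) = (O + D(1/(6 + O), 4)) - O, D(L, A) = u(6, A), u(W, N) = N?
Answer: -342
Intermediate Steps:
D(L, A) = A
q(O, h) = 4 (q(O, h) = (O + 4) - O = (4 + O) - O = 4)
j = -117 (j = -65 - 52 = -117)
(q(-7, -17) + j) - 229 = (4 - 117) - 229 = -113 - 229 = -342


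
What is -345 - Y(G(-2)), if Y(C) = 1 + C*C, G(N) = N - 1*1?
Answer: -355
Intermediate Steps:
G(N) = -1 + N (G(N) = N - 1 = -1 + N)
Y(C) = 1 + C**2
-345 - Y(G(-2)) = -345 - (1 + (-1 - 2)**2) = -345 - (1 + (-3)**2) = -345 - (1 + 9) = -345 - 1*10 = -345 - 10 = -355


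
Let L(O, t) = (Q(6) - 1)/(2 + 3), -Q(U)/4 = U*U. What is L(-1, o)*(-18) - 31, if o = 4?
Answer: 491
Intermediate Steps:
Q(U) = -4*U² (Q(U) = -4*U*U = -4*U²)
L(O, t) = -29 (L(O, t) = (-4*6² - 1)/(2 + 3) = (-4*36 - 1)/5 = (-144 - 1)*(⅕) = -145*⅕ = -29)
L(-1, o)*(-18) - 31 = -29*(-18) - 31 = 522 - 31 = 491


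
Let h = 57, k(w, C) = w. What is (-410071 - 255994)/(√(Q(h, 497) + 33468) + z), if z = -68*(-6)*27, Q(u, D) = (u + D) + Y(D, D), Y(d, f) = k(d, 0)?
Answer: -7337372040/121317737 + 666065*√34519/121317737 ≈ -59.461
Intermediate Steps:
Y(d, f) = d
Q(u, D) = u + 2*D (Q(u, D) = (u + D) + D = (D + u) + D = u + 2*D)
z = 11016 (z = 408*27 = 11016)
(-410071 - 255994)/(√(Q(h, 497) + 33468) + z) = (-410071 - 255994)/(√((57 + 2*497) + 33468) + 11016) = -666065/(√((57 + 994) + 33468) + 11016) = -666065/(√(1051 + 33468) + 11016) = -666065/(√34519 + 11016) = -666065/(11016 + √34519)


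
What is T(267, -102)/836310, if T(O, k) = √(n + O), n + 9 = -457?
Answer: I*√199/836310 ≈ 1.6868e-5*I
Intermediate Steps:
n = -466 (n = -9 - 457 = -466)
T(O, k) = √(-466 + O)
T(267, -102)/836310 = √(-466 + 267)/836310 = √(-199)*(1/836310) = (I*√199)*(1/836310) = I*√199/836310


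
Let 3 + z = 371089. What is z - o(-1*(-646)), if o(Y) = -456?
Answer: 371542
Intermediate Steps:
z = 371086 (z = -3 + 371089 = 371086)
z - o(-1*(-646)) = 371086 - 1*(-456) = 371086 + 456 = 371542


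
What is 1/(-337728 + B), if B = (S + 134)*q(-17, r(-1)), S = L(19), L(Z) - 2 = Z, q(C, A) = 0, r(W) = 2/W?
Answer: -1/337728 ≈ -2.9610e-6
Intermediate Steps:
L(Z) = 2 + Z
S = 21 (S = 2 + 19 = 21)
B = 0 (B = (21 + 134)*0 = 155*0 = 0)
1/(-337728 + B) = 1/(-337728 + 0) = 1/(-337728) = -1/337728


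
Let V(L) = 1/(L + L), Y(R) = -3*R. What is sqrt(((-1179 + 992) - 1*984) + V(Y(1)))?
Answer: I*sqrt(42162)/6 ≈ 34.222*I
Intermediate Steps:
Y(R) = -3*R
V(L) = 1/(2*L)
sqrt(((-1179 + 992) - 1*984) + V(Y(1))) = sqrt(((-1179 + 992) - 1*984) + 1/(2*((-3*1)))) = sqrt((-187 - 984) + (1/2)/(-3)) = sqrt(-1171 + (1/2)*(-1/3)) = sqrt(-1171 - 1/6) = sqrt(-7027/6) = I*sqrt(42162)/6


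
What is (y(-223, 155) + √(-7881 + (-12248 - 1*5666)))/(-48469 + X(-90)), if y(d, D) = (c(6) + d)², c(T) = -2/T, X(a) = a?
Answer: -448900/437031 - I*√25795/48559 ≈ -1.0272 - 0.0033075*I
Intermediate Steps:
y(d, D) = (-⅓ + d)² (y(d, D) = (-2/6 + d)² = (-2*⅙ + d)² = (-⅓ + d)²)
(y(-223, 155) + √(-7881 + (-12248 - 1*5666)))/(-48469 + X(-90)) = ((-1 + 3*(-223))²/9 + √(-7881 + (-12248 - 1*5666)))/(-48469 - 90) = ((-1 - 669)²/9 + √(-7881 + (-12248 - 5666)))/(-48559) = ((⅑)*(-670)² + √(-7881 - 17914))*(-1/48559) = ((⅑)*448900 + √(-25795))*(-1/48559) = (448900/9 + I*√25795)*(-1/48559) = -448900/437031 - I*√25795/48559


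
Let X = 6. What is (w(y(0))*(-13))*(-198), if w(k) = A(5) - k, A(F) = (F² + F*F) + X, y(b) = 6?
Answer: 128700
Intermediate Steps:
A(F) = 6 + 2*F² (A(F) = (F² + F*F) + 6 = (F² + F²) + 6 = 2*F² + 6 = 6 + 2*F²)
w(k) = 56 - k (w(k) = (6 + 2*5²) - k = (6 + 2*25) - k = (6 + 50) - k = 56 - k)
(w(y(0))*(-13))*(-198) = ((56 - 1*6)*(-13))*(-198) = ((56 - 6)*(-13))*(-198) = (50*(-13))*(-198) = -650*(-198) = 128700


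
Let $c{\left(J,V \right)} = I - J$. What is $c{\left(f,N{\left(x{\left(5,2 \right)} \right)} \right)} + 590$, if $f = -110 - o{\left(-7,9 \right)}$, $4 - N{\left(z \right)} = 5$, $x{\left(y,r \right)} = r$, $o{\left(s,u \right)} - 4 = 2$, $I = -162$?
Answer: $544$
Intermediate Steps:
$o{\left(s,u \right)} = 6$ ($o{\left(s,u \right)} = 4 + 2 = 6$)
$N{\left(z \right)} = -1$ ($N{\left(z \right)} = 4 - 5 = -1$)
$f = -116$ ($f = -110 - 6 = -116$)
$c{\left(J,V \right)} = -162 - J$
$c{\left(f,N{\left(x{\left(5,2 \right)} \right)} \right)} + 590 = \left(-162 - -116\right) + 590 = \left(-162 + 116\right) + 590 = -46 + 590 = 544$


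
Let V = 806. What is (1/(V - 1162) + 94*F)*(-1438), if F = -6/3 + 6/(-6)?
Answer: 72182567/178 ≈ 4.0552e+5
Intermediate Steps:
F = -3 (F = -6*⅓ + 6*(-⅙) = -2 - 1 = -3)
(1/(V - 1162) + 94*F)*(-1438) = (1/(806 - 1162) + 94*(-3))*(-1438) = (1/(-356) - 282)*(-1438) = (-1/356 - 282)*(-1438) = -100393/356*(-1438) = 72182567/178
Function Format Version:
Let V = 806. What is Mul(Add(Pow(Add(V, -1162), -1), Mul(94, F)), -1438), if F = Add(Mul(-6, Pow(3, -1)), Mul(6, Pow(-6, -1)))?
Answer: Rational(72182567, 178) ≈ 4.0552e+5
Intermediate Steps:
F = -3 (F = Add(Mul(-6, Rational(1, 3)), Mul(6, Rational(-1, 6))) = Add(-2, -1) = -3)
Mul(Add(Pow(Add(V, -1162), -1), Mul(94, F)), -1438) = Mul(Add(Pow(Add(806, -1162), -1), Mul(94, -3)), -1438) = Mul(Add(Pow(-356, -1), -282), -1438) = Mul(Add(Rational(-1, 356), -282), -1438) = Mul(Rational(-100393, 356), -1438) = Rational(72182567, 178)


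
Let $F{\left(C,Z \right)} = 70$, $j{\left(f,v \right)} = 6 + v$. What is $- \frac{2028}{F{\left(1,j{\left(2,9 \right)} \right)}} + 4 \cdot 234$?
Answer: $\frac{31746}{35} \approx 907.03$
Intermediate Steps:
$- \frac{2028}{F{\left(1,j{\left(2,9 \right)} \right)}} + 4 \cdot 234 = - \frac{2028}{70} + 4 \cdot 234 = \left(-2028\right) \frac{1}{70} + 936 = - \frac{1014}{35} + 936 = \frac{31746}{35}$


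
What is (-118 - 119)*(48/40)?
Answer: -1422/5 ≈ -284.40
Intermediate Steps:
(-118 - 119)*(48/40) = -11376/40 = -237*6/5 = -1422/5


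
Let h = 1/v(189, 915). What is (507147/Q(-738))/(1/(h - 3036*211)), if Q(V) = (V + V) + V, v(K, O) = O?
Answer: 99087283412611/675270 ≈ 1.4674e+8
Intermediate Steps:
Q(V) = 3*V (Q(V) = 2*V + V = 3*V)
h = 1/915 ≈ 0.0010929
(507147/Q(-738))/(1/(h - 3036*211)) = (507147/((3*(-738))))/(1/(1/915 - 3036*211)) = (507147/(-2214))/(1/(1/915 - 640596)) = (507147*(-1/2214))/(1/(-586145339/915)) = -169049/(738*(-915/586145339)) = -169049/738*(-586145339/915) = 99087283412611/675270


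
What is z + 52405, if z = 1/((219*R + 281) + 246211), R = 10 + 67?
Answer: 13801118776/263355 ≈ 52405.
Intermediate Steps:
R = 77
z = 1/263355 (z = 1/((219*77 + 281) + 246211) = 1/((16863 + 281) + 246211) = 1/(17144 + 246211) = 1/263355 ≈ 3.7972e-6)
z + 52405 = 1/263355 + 52405 = 13801118776/263355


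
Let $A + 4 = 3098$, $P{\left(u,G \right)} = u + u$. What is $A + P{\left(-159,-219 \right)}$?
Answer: $2776$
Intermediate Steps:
$P{\left(u,G \right)} = 2 u$
$A = 3094$ ($A = -4 + 3098 = 3094$)
$A + P{\left(-159,-219 \right)} = 3094 + 2 \left(-159\right) = 3094 - 318 = 2776$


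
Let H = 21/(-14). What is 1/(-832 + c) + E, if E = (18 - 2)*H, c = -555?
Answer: -33289/1387 ≈ -24.001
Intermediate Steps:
H = -3/2 (H = 21*(-1/14) = -3/2 ≈ -1.5000)
E = -24 (E = (18 - 2)*(-3/2) = 16*(-3/2) = -24)
1/(-832 + c) + E = 1/(-832 - 555) - 24 = 1/(-1387) - 24 = -1/1387 - 24 = -33289/1387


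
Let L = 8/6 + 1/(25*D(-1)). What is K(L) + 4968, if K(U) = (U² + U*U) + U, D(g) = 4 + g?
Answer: 27972977/5625 ≈ 4973.0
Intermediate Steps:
L = 101/75 (L = 8/6 + 1/(25*(4 - 1)) = 8*(⅙) + (1/25)/3 = 4/3 + (1/25)*(⅓) = 4/3 + 1/75 = 101/75 ≈ 1.3467)
K(U) = U + 2*U² (K(U) = (U² + U²) + U = 2*U² + U = U + 2*U²)
K(L) + 4968 = 101*(1 + 2*(101/75))/75 + 4968 = 101*(1 + 202/75)/75 + 4968 = (101/75)*(277/75) + 4968 = 27977/5625 + 4968 = 27972977/5625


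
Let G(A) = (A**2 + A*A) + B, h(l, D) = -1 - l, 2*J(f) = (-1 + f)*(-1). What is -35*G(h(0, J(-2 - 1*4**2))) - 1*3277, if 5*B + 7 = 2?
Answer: -3312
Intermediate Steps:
B = -1 (B = -7/5 + (1/5)*2 = -7/5 + 2/5 = -1)
J(f) = 1/2 - f/2 (J(f) = ((-1 + f)*(-1))/2 = (1 - f)/2 = 1/2 - f/2)
G(A) = -1 + 2*A**2 (G(A) = (A**2 + A*A) - 1 = (A**2 + A**2) - 1 = 2*A**2 - 1 = -1 + 2*A**2)
-35*G(h(0, J(-2 - 1*4**2))) - 1*3277 = -35*(-1 + 2*(-1 - 1*0)**2) - 1*3277 = -35*(-1 + 2*(-1 + 0)**2) - 3277 = -35*(-1 + 2*(-1)**2) - 3277 = -35*(-1 + 2*1) - 3277 = -35*(-1 + 2) - 3277 = -35*1 - 3277 = -35 - 3277 = -3312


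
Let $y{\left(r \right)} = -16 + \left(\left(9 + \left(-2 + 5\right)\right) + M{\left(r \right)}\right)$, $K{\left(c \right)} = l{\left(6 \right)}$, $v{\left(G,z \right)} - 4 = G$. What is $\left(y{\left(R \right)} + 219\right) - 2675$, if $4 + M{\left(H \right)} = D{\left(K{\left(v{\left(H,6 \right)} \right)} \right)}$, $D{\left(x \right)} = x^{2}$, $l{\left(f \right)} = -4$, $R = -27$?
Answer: $-2448$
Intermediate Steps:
$v{\left(G,z \right)} = 4 + G$
$K{\left(c \right)} = -4$
$M{\left(H \right)} = 12$ ($M{\left(H \right)} = -4 + \left(-4\right)^{2} = -4 + 16 = 12$)
$y{\left(r \right)} = 8$ ($y{\left(r \right)} = -16 + \left(\left(9 + \left(-2 + 5\right)\right) + 12\right) = -16 + \left(\left(9 + 3\right) + 12\right) = -16 + \left(12 + 12\right) = -16 + 24 = 8$)
$\left(y{\left(R \right)} + 219\right) - 2675 = \left(8 + 219\right) - 2675 = 227 - 2675 = -2448$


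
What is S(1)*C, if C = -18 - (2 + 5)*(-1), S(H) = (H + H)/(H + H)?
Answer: -11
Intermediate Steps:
S(H) = 1 (S(H) = (2*H)/((2*H)) = (2*H)*(1/(2*H)) = 1)
C = -11 (C = -18 - 7*(-1) = -18 - 1*(-7) = -18 + 7 = -11)
S(1)*C = 1*(-11) = -11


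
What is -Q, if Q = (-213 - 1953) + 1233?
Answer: 933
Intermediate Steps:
Q = -933 (Q = -2166 + 1233 = -933)
-Q = -1*(-933) = 933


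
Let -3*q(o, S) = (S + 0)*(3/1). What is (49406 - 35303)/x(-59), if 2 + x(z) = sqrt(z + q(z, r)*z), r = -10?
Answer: -28206/653 - 14103*I*sqrt(649)/653 ≈ -43.194 - 550.2*I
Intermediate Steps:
q(o, S) = -S (q(o, S) = -(S + 0)*3/1/3 = -S*3*1/3 = -S*3/3 = -S)
x(z) = -2 + sqrt(11)*sqrt(z) (x(z) = -2 + sqrt(z + (-1*(-10))*z) = -2 + sqrt(z + 10*z) = -2 + sqrt(11*z) = -2 + sqrt(11)*sqrt(z))
(49406 - 35303)/x(-59) = (49406 - 35303)/(-2 + sqrt(11)*sqrt(-59)) = 14103/(-2 + sqrt(11)*(I*sqrt(59))) = 14103/(-2 + I*sqrt(649))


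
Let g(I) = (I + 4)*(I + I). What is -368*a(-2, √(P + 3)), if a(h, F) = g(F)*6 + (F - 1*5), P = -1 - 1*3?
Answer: 6256 - 18032*I ≈ 6256.0 - 18032.0*I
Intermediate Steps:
P = -4 (P = -1 - 3 = -4)
g(I) = 2*I*(4 + I) (g(I) = (4 + I)*(2*I) = 2*I*(4 + I))
a(h, F) = -5 + F + 12*F*(4 + F) (a(h, F) = (2*F*(4 + F))*6 + (F - 1*5) = 12*F*(4 + F) + (F - 5) = 12*F*(4 + F) + (-5 + F) = -5 + F + 12*F*(4 + F))
-368*a(-2, √(P + 3)) = -368*(-5 + √(-4 + 3) + 12*√(-4 + 3)*(4 + √(-4 + 3))) = -368*(-5 + √(-1) + 12*√(-1)*(4 + √(-1))) = -368*(-5 + I + 12*I*(4 + I)) = 1840 - 368*I - 4416*I*(4 + I)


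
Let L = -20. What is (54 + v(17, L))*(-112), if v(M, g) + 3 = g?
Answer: -3472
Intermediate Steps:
v(M, g) = -3 + g
(54 + v(17, L))*(-112) = (54 + (-3 - 20))*(-112) = (54 - 23)*(-112) = 31*(-112) = -3472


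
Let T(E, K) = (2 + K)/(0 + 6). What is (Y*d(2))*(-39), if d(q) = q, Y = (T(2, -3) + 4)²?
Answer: -6877/6 ≈ -1146.2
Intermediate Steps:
T(E, K) = ⅓ + K/6 (T(E, K) = (2 + K)/6 = (2 + K)*(⅙) = ⅓ + K/6)
Y = 529/36 (Y = ((⅓ + (⅙)*(-3)) + 4)² = ((⅓ - ½) + 4)² = (-⅙ + 4)² = (23/6)² = 529/36 ≈ 14.694)
(Y*d(2))*(-39) = ((529/36)*2)*(-39) = (529/18)*(-39) = -6877/6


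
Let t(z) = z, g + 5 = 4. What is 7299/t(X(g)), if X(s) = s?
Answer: -7299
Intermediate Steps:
g = -1 (g = -5 + 4 = -1)
7299/t(X(g)) = 7299/(-1) = 7299*(-1) = -7299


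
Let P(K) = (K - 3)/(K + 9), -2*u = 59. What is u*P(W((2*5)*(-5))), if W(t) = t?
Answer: -3127/82 ≈ -38.134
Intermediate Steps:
u = -59/2 (u = -1/2*59 = -59/2 ≈ -29.500)
P(K) = (-3 + K)/(9 + K)
u*P(W((2*5)*(-5))) = -59*(-3 + (2*5)*(-5))/(2*(9 + (2*5)*(-5))) = -59*(-3 + 10*(-5))/(2*(9 + 10*(-5))) = -59*(-3 - 50)/(2*(9 - 50)) = -59*(-53)/(2*(-41)) = -(-59)*(-53)/82 = -59/2*53/41 = -3127/82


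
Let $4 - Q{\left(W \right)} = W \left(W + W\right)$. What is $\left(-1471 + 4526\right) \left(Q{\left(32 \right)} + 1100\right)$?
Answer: $-2883920$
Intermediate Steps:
$Q{\left(W \right)} = 4 - 2 W^{2}$ ($Q{\left(W \right)} = 4 - W \left(W + W\right) = 4 - W 2 W = 4 - 2 W^{2}$)
$\left(-1471 + 4526\right) \left(Q{\left(32 \right)} + 1100\right) = \left(-1471 + 4526\right) \left(\left(4 - 2 \cdot 32^{2}\right) + 1100\right) = 3055 \left(\left(4 - 2048\right) + 1100\right) = 3055 \left(-2044 + 1100\right) = 3055 \left(-944\right) = -2883920$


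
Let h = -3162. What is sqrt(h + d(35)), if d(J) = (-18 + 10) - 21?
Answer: I*sqrt(3191) ≈ 56.489*I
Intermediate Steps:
d(J) = -29 (d(J) = -8 - 21 = -29)
sqrt(h + d(35)) = sqrt(-3162 - 29) = sqrt(-3191) = I*sqrt(3191)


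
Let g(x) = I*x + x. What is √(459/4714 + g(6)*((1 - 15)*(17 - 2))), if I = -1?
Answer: 3*√240414/4714 ≈ 0.31204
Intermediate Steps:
g(x) = 0 (g(x) = -x + x = 0)
√(459/4714 + g(6)*((1 - 15)*(17 - 2))) = √(459/4714 + 0*((1 - 15)*(17 - 2))) = √(459*(1/4714) + 0*(-14*15)) = √(459/4714 + 0*(-210)) = √(459/4714 + 0) = √(459/4714) = 3*√240414/4714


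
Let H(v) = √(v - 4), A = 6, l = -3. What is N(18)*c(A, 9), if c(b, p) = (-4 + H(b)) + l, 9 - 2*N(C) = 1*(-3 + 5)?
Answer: -49/2 + 7*√2/2 ≈ -19.550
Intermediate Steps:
N(C) = 7/2 (N(C) = 9/2 - (-3 + 5)/2 = 9/2 - 2/2 = 9/2 - ½*2 = 9/2 - 1 = 7/2)
H(v) = √(-4 + v)
c(b, p) = -7 + √(-4 + b) (c(b, p) = (-4 + √(-4 + b)) - 3 = -7 + √(-4 + b))
N(18)*c(A, 9) = 7*(-7 + √(-4 + 6))/2 = 7*(-7 + √2)/2 = -49/2 + 7*√2/2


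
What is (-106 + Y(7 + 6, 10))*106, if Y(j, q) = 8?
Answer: -10388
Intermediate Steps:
(-106 + Y(7 + 6, 10))*106 = (-106 + 8)*106 = -98*106 = -10388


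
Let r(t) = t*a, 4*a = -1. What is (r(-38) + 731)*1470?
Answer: 1088535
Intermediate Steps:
a = -1/4 (a = (1/4)*(-1) = -1/4 ≈ -0.25000)
r(t) = -t/4 (r(t) = t*(-1/4) = -t/4)
(r(-38) + 731)*1470 = (-1/4*(-38) + 731)*1470 = (19/2 + 731)*1470 = (1481/2)*1470 = 1088535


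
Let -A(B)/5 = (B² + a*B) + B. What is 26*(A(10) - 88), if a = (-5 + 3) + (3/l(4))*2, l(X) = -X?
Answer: -12038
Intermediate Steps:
a = -7/2 (a = (-5 + 3) + (3/((-1*4)))*2 = -2 + (3/(-4))*2 = -2 + (3*(-¼))*2 = -2 - ¾*2 = -2 - 3/2 = -7/2 ≈ -3.5000)
A(B) = -5*B² + 25*B/2 (A(B) = -5*((B² - 7*B/2) + B) = -5*(B² - 5*B/2) = -5*B² + 25*B/2)
26*(A(10) - 88) = 26*((5/2)*10*(5 - 2*10) - 88) = 26*((5/2)*10*(5 - 20) - 88) = 26*((5/2)*10*(-15) - 88) = 26*(-375 - 88) = 26*(-463) = -12038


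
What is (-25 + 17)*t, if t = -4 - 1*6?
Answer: 80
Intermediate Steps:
t = -10 (t = -4 - 6 = -10)
(-25 + 17)*t = (-25 + 17)*(-10) = -8*(-10) = 80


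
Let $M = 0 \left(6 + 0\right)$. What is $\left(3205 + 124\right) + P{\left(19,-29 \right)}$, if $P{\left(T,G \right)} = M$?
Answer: $3329$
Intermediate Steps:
$M = 0$ ($M = 0 \cdot 6 = 0$)
$P{\left(T,G \right)} = 0$
$\left(3205 + 124\right) + P{\left(19,-29 \right)} = \left(3205 + 124\right) + 0 = 3329 + 0 = 3329$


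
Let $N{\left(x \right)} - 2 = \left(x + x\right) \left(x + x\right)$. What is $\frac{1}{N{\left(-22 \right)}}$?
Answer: $\frac{1}{1938} \approx 0.000516$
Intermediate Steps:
$N{\left(x \right)} = 2 + 4 x^{2}$ ($N{\left(x \right)} = 2 + \left(x + x\right) \left(x + x\right) = 2 + 2 x 2 x = 2 + 4 x^{2}$)
$\frac{1}{N{\left(-22 \right)}} = \frac{1}{2 + 4 \left(-22\right)^{2}} = \frac{1}{2 + 4 \cdot 484} = \frac{1}{2 + 1936} = \frac{1}{1938}$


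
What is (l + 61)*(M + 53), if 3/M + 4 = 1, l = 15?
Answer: 3952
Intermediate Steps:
M = -1 (M = 3/(-4 + 1) = 3/(-3) = 3*(-⅓) = -1)
(l + 61)*(M + 53) = (15 + 61)*(-1 + 53) = 76*52 = 3952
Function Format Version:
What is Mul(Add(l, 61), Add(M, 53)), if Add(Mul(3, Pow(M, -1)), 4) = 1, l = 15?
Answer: 3952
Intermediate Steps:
M = -1 (M = Mul(3, Pow(Add(-4, 1), -1)) = Mul(3, Pow(-3, -1)) = Mul(3, Rational(-1, 3)) = -1)
Mul(Add(l, 61), Add(M, 53)) = Mul(Add(15, 61), Add(-1, 53)) = Mul(76, 52) = 3952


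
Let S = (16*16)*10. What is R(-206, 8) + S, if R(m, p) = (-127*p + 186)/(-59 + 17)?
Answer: 54175/21 ≈ 2579.8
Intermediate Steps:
R(m, p) = -31/7 + 127*p/42 (R(m, p) = (186 - 127*p)/(-42) = (186 - 127*p)*(-1/42) = -31/7 + 127*p/42)
S = 2560 (S = 256*10 = 2560)
R(-206, 8) + S = (-31/7 + (127/42)*8) + 2560 = (-31/7 + 508/21) + 2560 = 415/21 + 2560 = 54175/21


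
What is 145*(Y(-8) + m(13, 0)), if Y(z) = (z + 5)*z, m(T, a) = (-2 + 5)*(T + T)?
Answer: 14790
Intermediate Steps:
m(T, a) = 6*T (m(T, a) = 3*(2*T) = 6*T)
Y(z) = z*(5 + z) (Y(z) = (5 + z)*z = z*(5 + z))
145*(Y(-8) + m(13, 0)) = 145*(-8*(5 - 8) + 6*13) = 145*(-8*(-3) + 78) = 145*(24 + 78) = 145*102 = 14790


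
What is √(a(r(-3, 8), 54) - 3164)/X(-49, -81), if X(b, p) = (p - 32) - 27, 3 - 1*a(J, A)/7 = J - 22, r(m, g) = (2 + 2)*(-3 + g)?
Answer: -I*√3129/140 ≈ -0.39955*I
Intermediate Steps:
r(m, g) = -12 + 4*g (r(m, g) = 4*(-3 + g) = -12 + 4*g)
a(J, A) = 175 - 7*J (a(J, A) = 21 - 7*(J - 22) = 21 - 7*(-22 + J) = 21 + (154 - 7*J) = 175 - 7*J)
X(b, p) = -59 + p (X(b, p) = (-32 + p) - 27 = -59 + p)
√(a(r(-3, 8), 54) - 3164)/X(-49, -81) = √((175 - 7*(-12 + 4*8)) - 3164)/(-59 - 81) = √((175 - 7*(-12 + 32)) - 3164)/(-140) = √((175 - 7*20) - 3164)*(-1/140) = √((175 - 140) - 3164)*(-1/140) = √(35 - 3164)*(-1/140) = √(-3129)*(-1/140) = (I*√3129)*(-1/140) = -I*√3129/140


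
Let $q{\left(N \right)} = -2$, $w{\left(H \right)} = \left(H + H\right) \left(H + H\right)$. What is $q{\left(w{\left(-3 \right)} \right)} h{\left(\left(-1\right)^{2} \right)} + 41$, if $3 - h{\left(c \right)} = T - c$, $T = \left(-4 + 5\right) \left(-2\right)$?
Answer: $29$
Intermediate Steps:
$w{\left(H \right)} = 4 H^{2}$ ($w{\left(H \right)} = 2 H 2 H = 4 H^{2}$)
$T = -2$ ($T = 1 \left(-2\right) = -2$)
$h{\left(c \right)} = 5 + c$ ($h{\left(c \right)} = 3 - \left(-2 - c\right) = 3 + \left(2 + c\right) = 5 + c$)
$q{\left(w{\left(-3 \right)} \right)} h{\left(\left(-1\right)^{2} \right)} + 41 = - 2 \left(5 + \left(-1\right)^{2}\right) + 41 = - 2 \left(5 + 1\right) + 41 = \left(-2\right) 6 + 41 = -12 + 41 = 29$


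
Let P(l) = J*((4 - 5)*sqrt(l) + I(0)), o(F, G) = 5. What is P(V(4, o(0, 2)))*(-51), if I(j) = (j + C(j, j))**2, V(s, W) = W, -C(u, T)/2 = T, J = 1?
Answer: 51*sqrt(5) ≈ 114.04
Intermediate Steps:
C(u, T) = -2*T
I(j) = j**2 (I(j) = (j - 2*j)**2 = (-j)**2 = j**2)
P(l) = -sqrt(l) (P(l) = 1*((4 - 5)*sqrt(l) + 0**2) = 1*(-sqrt(l) + 0) = 1*(-sqrt(l)) = -sqrt(l))
P(V(4, o(0, 2)))*(-51) = -sqrt(5)*(-51) = 51*sqrt(5)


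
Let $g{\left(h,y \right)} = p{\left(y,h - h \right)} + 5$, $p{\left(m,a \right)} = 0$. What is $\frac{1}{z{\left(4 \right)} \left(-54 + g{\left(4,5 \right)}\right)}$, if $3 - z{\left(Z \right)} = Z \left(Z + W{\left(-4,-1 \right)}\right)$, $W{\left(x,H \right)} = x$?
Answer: $- \frac{1}{147} \approx -0.0068027$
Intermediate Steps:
$g{\left(h,y \right)} = 5$ ($g{\left(h,y \right)} = 0 + 5 = 5$)
$z{\left(Z \right)} = 3 - Z \left(-4 + Z\right)$ ($z{\left(Z \right)} = 3 - Z \left(Z - 4\right) = 3 - Z \left(-4 + Z\right)$)
$\frac{1}{z{\left(4 \right)} \left(-54 + g{\left(4,5 \right)}\right)} = \frac{1}{\left(3 - 4^{2} + 4 \cdot 4\right) \left(-54 + 5\right)} = \frac{1}{\left(3 - 16 + 16\right) \left(-49\right)} = \frac{1}{3 \left(-49\right)} = \frac{1}{-147} = - \frac{1}{147}$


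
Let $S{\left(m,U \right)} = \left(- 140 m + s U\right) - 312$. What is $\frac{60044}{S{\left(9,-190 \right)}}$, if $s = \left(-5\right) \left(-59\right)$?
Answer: $- \frac{30022}{28811} \approx -1.042$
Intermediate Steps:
$s = 295$
$S{\left(m,U \right)} = -312 - 140 m + 295 U$ ($S{\left(m,U \right)} = \left(- 140 m + 295 U\right) - 312 = -312 - 140 m + 295 U$)
$\frac{60044}{S{\left(9,-190 \right)}} = \frac{60044}{-312 - 1260 + 295 \left(-190\right)} = \frac{60044}{-312 - 1260 - 56050} = \frac{60044}{-57622} = 60044 \left(- \frac{1}{57622}\right) = - \frac{30022}{28811}$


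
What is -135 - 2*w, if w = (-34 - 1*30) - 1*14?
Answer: 21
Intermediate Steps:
w = -78 (w = (-34 - 30) - 14 = -64 - 14 = -78)
-135 - 2*w = -135 - 2*(-78) = -135 + 156 = 21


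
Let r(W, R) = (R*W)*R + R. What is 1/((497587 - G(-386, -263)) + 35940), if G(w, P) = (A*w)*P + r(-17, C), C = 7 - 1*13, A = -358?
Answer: 1/36877589 ≈ 2.7117e-8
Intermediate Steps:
C = -6 (C = 7 - 13 = -6)
r(W, R) = R + W*R**2 (r(W, R) = W*R**2 + R = R + W*R**2)
G(w, P) = -618 - 358*P*w (G(w, P) = (-358*w)*P - 6*(1 - 6*(-17)) = -358*P*w - 6*(1 + 102) = -358*P*w - 6*103 = -358*P*w - 618 = -618 - 358*P*w)
1/((497587 - G(-386, -263)) + 35940) = 1/((497587 - (-618 - 358*(-263)*(-386))) + 35940) = 1/((497587 - (-618 - 36343444)) + 35940) = 1/((497587 - 1*(-36344062)) + 35940) = 1/((497587 + 36344062) + 35940) = 1/(36841649 + 35940) = 1/36877589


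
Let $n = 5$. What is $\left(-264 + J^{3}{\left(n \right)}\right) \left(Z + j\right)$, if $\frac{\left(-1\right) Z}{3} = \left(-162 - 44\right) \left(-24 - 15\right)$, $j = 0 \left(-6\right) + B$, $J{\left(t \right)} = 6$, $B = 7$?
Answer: $1156560$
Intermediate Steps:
$j = 7$ ($j = 0 \left(-6\right) + 7 = 0 + 7 = 7$)
$Z = -24102$ ($Z = - 3 \left(-162 - 44\right) \left(-24 - 15\right) = - 3 \left(\left(-206\right) \left(-39\right)\right) = \left(-3\right) 8034 = -24102$)
$\left(-264 + J^{3}{\left(n \right)}\right) \left(Z + j\right) = \left(-264 + 6^{3}\right) \left(-24102 + 7\right) = \left(-264 + 216\right) \left(-24095\right) = \left(-48\right) \left(-24095\right) = 1156560$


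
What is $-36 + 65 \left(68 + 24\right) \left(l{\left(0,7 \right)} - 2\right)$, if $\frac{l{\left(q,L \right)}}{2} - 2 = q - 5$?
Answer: $-47876$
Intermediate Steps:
$l{\left(q,L \right)} = -6 + 2 q$ ($l{\left(q,L \right)} = 4 + 2 \left(q - 5\right) = 4 + 2 \left(-5 + q\right) = 4 + \left(-10 + 2 q\right) = -6 + 2 q$)
$-36 + 65 \left(68 + 24\right) \left(l{\left(0,7 \right)} - 2\right) = -36 + 65 \left(68 + 24\right) \left(\left(-6 + 2 \cdot 0\right) - 2\right) = -36 + 65 \cdot 92 \left(\left(-6 + 0\right) - 2\right) = -36 + 65 \cdot 92 \left(-6 - 2\right) = -36 + 65 \cdot 92 \left(-8\right) = -36 + 65 \left(-736\right) = -36 - 47840 = -47876$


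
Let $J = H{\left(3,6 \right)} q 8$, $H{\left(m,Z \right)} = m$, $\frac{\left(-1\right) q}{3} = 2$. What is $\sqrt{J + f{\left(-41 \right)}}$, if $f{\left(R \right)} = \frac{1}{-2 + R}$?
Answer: $\frac{i \sqrt{266299}}{43} \approx 12.001 i$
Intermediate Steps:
$q = -6$ ($q = \left(-3\right) 2 = -6$)
$J = -144$ ($J = 3 \left(-6\right) 8 = \left(-18\right) 8 = -144$)
$\sqrt{J + f{\left(-41 \right)}} = \sqrt{-144 + \frac{1}{-2 - 41}} = \sqrt{-144 + \frac{1}{-43}} = \sqrt{-144 - \frac{1}{43}} = \sqrt{- \frac{6193}{43}} = \frac{i \sqrt{266299}}{43}$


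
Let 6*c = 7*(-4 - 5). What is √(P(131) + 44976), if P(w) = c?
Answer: √179862/2 ≈ 212.05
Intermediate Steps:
c = -21/2 (c = (7*(-4 - 5))/6 = (7*(-9))/6 = (⅙)*(-63) = -21/2 ≈ -10.500)
P(w) = -21/2
√(P(131) + 44976) = √(-21/2 + 44976) = √(89931/2) = √179862/2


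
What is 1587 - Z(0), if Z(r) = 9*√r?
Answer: 1587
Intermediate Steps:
1587 - Z(0) = 1587 - 9*√0 = 1587 - 9*0 = 1587 - 1*0 = 1587 + 0 = 1587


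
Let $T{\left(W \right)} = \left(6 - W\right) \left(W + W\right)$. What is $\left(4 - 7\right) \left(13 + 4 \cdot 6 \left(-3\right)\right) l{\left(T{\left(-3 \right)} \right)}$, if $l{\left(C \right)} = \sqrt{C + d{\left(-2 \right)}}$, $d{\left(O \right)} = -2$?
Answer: $354 i \sqrt{14} \approx 1324.5 i$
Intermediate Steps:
$T{\left(W \right)} = 2 W \left(6 - W\right)$ ($T{\left(W \right)} = \left(6 - W\right) 2 W = 2 W \left(6 - W\right)$)
$l{\left(C \right)} = \sqrt{-2 + C}$ ($l{\left(C \right)} = \sqrt{C - 2} = \sqrt{-2 + C}$)
$\left(4 - 7\right) \left(13 + 4 \cdot 6 \left(-3\right)\right) l{\left(T{\left(-3 \right)} \right)} = \left(4 - 7\right) \left(13 + 4 \cdot 6 \left(-3\right)\right) \sqrt{-2 + 2 \left(-3\right) \left(6 - -3\right)} = - 3 \left(13 + 24 \left(-3\right)\right) \sqrt{-2 + 2 \left(-3\right) \left(6 + 3\right)} = - 3 \left(13 - 72\right) \sqrt{-2 + 2 \left(-3\right) 9} = \left(-3\right) \left(-59\right) \sqrt{-2 - 54} = 177 \sqrt{-56} = 177 \cdot 2 i \sqrt{14} = 354 i \sqrt{14}$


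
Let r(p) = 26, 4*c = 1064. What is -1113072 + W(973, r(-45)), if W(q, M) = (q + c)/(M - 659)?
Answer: -234858605/211 ≈ -1.1131e+6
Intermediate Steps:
c = 266 (c = (¼)*1064 = 266)
W(q, M) = (266 + q)/(-659 + M) (W(q, M) = (q + 266)/(M - 659) = (266 + q)/(-659 + M))
-1113072 + W(973, r(-45)) = -1113072 + (266 + 973)/(-659 + 26) = -1113072 + 1239/(-633) = -1113072 - 1/633*1239 = -1113072 - 413/211 = -234858605/211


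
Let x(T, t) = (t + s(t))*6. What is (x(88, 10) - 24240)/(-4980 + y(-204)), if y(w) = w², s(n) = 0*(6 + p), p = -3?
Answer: -2015/3053 ≈ -0.66001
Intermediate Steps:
s(n) = 0 (s(n) = 0*(6 - 3) = 0*3 = 0)
x(T, t) = 6*t (x(T, t) = (t + 0)*6 = t*6 = 6*t)
(x(88, 10) - 24240)/(-4980 + y(-204)) = (6*10 - 24240)/(-4980 + (-204)²) = (60 - 24240)/(-4980 + 41616) = -24180/36636 = -24180*1/36636 = -2015/3053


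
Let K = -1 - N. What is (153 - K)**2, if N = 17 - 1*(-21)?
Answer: 36864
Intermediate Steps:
N = 38 (N = 17 + 21 = 38)
K = -39 (K = -1 - 1*38 = -1 - 38 = -39)
(153 - K)**2 = (153 - 1*(-39))**2 = (153 + 39)**2 = 192**2 = 36864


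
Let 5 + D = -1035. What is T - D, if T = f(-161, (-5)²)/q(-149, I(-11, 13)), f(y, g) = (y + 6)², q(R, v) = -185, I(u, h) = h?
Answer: 33675/37 ≈ 910.13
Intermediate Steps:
D = -1040 (D = -5 - 1035 = -1040)
f(y, g) = (6 + y)²
T = -4805/37 (T = (6 - 161)²/(-185) = (-155)²*(-1/185) = 24025*(-1/185) = -4805/37 ≈ -129.86)
T - D = -4805/37 - 1*(-1040) = -4805/37 + 1040 = 33675/37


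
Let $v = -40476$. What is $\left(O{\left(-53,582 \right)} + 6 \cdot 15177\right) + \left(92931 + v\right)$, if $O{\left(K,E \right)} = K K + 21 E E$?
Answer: $7259530$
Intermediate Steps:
$O{\left(K,E \right)} = K^{2} + 21 E^{2}$
$\left(O{\left(-53,582 \right)} + 6 \cdot 15177\right) + \left(92931 + v\right) = \left(\left(\left(-53\right)^{2} + 21 \cdot 582^{2}\right) + 6 \cdot 15177\right) + \left(92931 - 40476\right) = \left(\left(2809 + 21 \cdot 338724\right) + 91062\right) + 52455 = \left(\left(2809 + 7113204\right) + 91062\right) + 52455 = \left(7116013 + 91062\right) + 52455 = 7207075 + 52455 = 7259530$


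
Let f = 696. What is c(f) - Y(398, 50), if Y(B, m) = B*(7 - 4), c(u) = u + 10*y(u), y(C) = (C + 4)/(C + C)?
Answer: -85777/174 ≈ -492.97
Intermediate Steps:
y(C) = (4 + C)/(2*C) (y(C) = (4 + C)/((2*C)) = (4 + C)*(1/(2*C)) = (4 + C)/(2*C))
c(u) = u + 5*(4 + u)/u (c(u) = u + 10*((4 + u)/(2*u)) = u + 5*(4 + u)/u)
Y(B, m) = 3*B (Y(B, m) = B*3 = 3*B)
c(f) - Y(398, 50) = (5 + 696 + 20/696) - 3*398 = (5 + 696 + 20*(1/696)) - 1*1194 = (5 + 696 + 5/174) - 1194 = 121979/174 - 1194 = -85777/174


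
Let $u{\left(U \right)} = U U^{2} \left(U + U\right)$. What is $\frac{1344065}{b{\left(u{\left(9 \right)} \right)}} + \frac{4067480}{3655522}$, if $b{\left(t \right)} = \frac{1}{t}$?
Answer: $\frac{32235893461871470}{1827761} \approx 1.7637 \cdot 10^{10}$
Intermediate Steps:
$u{\left(U \right)} = 2 U^{4}$ ($u{\left(U \right)} = U^{3} \cdot 2 U = 2 U^{4}$)
$\frac{1344065}{b{\left(u{\left(9 \right)} \right)}} + \frac{4067480}{3655522} = \frac{1344065}{\frac{1}{2 \cdot 9^{4}}} + \frac{4067480}{3655522} = \frac{1344065}{\frac{1}{2 \cdot 6561}} + 4067480 \cdot \frac{1}{3655522} = \frac{1344065}{\frac{1}{13122}} + \frac{2033740}{1827761} = 1344065 \frac{1}{\frac{1}{13122}} + \frac{2033740}{1827761} = 1344065 \cdot 13122 + \frac{2033740}{1827761} = 17636820930 + \frac{2033740}{1827761} = \frac{32235893461871470}{1827761}$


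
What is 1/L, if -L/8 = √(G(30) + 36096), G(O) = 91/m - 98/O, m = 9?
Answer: -3*√2030785/6498512 ≈ -0.00065787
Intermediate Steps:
G(O) = 91/9 - 98/O
L = -16*√2030785/15 (L = -8*√((91/9 - 98/30) + 36096) = -8*√((91/9 - 98*1/30) + 36096) = -8*√((91/9 - 49/15) + 36096) = -8*√(308/45 + 36096) = -16*√2030785/15 ≈ -1520.1)
1/L = 1/(-16*√2030785/15) = -3*√2030785/6498512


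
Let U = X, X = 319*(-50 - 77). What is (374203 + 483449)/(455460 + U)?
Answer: 857652/414947 ≈ 2.0669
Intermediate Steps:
X = -40513 (X = 319*(-127) = -40513)
U = -40513
(374203 + 483449)/(455460 + U) = (374203 + 483449)/(455460 - 40513) = 857652/414947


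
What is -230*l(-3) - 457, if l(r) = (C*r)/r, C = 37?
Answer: -8967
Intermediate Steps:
l(r) = 37 (l(r) = (37*r)/r = 37)
-230*l(-3) - 457 = -230*37 - 457 = -8510 - 457 = -8967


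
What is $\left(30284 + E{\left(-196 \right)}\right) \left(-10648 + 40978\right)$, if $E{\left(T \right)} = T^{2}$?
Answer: $2083671000$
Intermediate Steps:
$\left(30284 + E{\left(-196 \right)}\right) \left(-10648 + 40978\right) = \left(30284 + \left(-196\right)^{2}\right) \left(-10648 + 40978\right) = \left(30284 + 38416\right) 30330 = 68700 \cdot 30330 = 2083671000$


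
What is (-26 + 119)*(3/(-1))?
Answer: -279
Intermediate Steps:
(-26 + 119)*(3/(-1)) = 93*(3*(-1)) = 93*(-3) = -279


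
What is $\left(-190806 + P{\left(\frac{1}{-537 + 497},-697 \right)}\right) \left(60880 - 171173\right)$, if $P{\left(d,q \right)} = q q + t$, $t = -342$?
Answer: $-32499045673$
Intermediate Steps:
$P{\left(d,q \right)} = -342 + q^{2}$ ($P{\left(d,q \right)} = q q - 342 = q^{2} - 342 = -342 + q^{2}$)
$\left(-190806 + P{\left(\frac{1}{-537 + 497},-697 \right)}\right) \left(60880 - 171173\right) = \left(-190806 - \left(342 - \left(-697\right)^{2}\right)\right) \left(60880 - 171173\right) = \left(-190806 + \left(-342 + 485809\right)\right) \left(-110293\right) = \left(-190806 + 485467\right) \left(-110293\right) = 294661 \left(-110293\right) = -32499045673$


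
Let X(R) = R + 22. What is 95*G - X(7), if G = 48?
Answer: 4531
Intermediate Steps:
X(R) = 22 + R
95*G - X(7) = 95*48 - (22 + 7) = 4560 - 1*29 = 4560 - 29 = 4531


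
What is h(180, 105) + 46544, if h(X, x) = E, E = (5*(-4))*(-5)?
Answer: 46644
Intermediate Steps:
E = 100 (E = -20*(-5) = 100)
h(X, x) = 100
h(180, 105) + 46544 = 100 + 46544 = 46644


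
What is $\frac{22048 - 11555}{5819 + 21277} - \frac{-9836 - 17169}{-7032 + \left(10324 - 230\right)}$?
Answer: $\frac{381928523}{41483976} \approx 9.2066$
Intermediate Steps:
$\frac{22048 - 11555}{5819 + 21277} - \frac{-9836 - 17169}{-7032 + \left(10324 - 230\right)} = \frac{10493}{27096} - - \frac{27005}{-7032 + 10094} = 10493 \cdot \frac{1}{27096} - - \frac{27005}{3062} = \frac{10493}{27096} - \left(-27005\right) \frac{1}{3062} = \frac{10493}{27096} - - \frac{27005}{3062} = \frac{10493}{27096} + \frac{27005}{3062} = \frac{381928523}{41483976}$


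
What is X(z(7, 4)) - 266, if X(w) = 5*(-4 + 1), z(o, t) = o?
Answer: -281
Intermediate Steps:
X(w) = -15 (X(w) = 5*(-3) = -15)
X(z(7, 4)) - 266 = -15 - 266 = -281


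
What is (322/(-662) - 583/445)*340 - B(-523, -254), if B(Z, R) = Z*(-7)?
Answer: -125843423/29459 ≈ -4271.8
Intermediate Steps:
B(Z, R) = -7*Z
(322/(-662) - 583/445)*340 - B(-523, -254) = (322/(-662) - 583/445)*340 - (-7)*(-523) = (322*(-1/662) - 583*1/445)*340 - 1*3661 = (-161/331 - 583/445)*340 - 3661 = -264618/147295*340 - 3661 = -17994024/29459 - 3661 = -125843423/29459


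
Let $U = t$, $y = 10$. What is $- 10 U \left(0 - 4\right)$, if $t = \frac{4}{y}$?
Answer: $16$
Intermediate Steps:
$t = \frac{2}{5}$ ($t = \frac{4}{10} = 4 \cdot \frac{1}{10} = \frac{2}{5} \approx 0.4$)
$U = \frac{2}{5} \approx 0.4$
$- 10 U \left(0 - 4\right) = \left(-10\right) \frac{2}{5} \left(0 - 4\right) = - 4 \left(0 - 4\right) = \left(-4\right) \left(-4\right) = 16$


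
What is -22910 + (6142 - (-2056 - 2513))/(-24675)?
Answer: -565314961/24675 ≈ -22910.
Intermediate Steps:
-22910 + (6142 - (-2056 - 2513))/(-24675) = -22910 + (6142 - 1*(-4569))*(-1/24675) = -22910 + (6142 + 4569)*(-1/24675) = -22910 + 10711*(-1/24675) = -22910 - 10711/24675 = -565314961/24675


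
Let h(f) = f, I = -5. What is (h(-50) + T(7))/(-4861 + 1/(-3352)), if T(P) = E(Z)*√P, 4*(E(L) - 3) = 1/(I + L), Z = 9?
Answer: 167600/16294073 - 20531*√7/32588146 ≈ 0.0086191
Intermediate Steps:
E(L) = 3 + 1/(4*(-5 + L))
T(P) = 49*√P/16 (T(P) = ((-59 + 12*9)/(4*(-5 + 9)))*√P = ((¼)*(-59 + 108)/4)*√P = ((¼)*(¼)*49)*√P = 49*√P/16)
(h(-50) + T(7))/(-4861 + 1/(-3352)) = (-50 + 49*√7/16)/(-4861 + 1/(-3352)) = (-50 + 49*√7/16)/(-4861 - 1/3352) = (-50 + 49*√7/16)/(-16294073/3352) = (-50 + 49*√7/16)*(-3352/16294073) = 167600/16294073 - 20531*√7/32588146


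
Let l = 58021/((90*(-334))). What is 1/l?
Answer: -30060/58021 ≈ -0.51809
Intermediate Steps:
l = -58021/30060 (l = 58021/(-30060) = 58021*(-1/30060) = -58021/30060 ≈ -1.9302)
1/l = 1/(-58021/30060) = -30060/58021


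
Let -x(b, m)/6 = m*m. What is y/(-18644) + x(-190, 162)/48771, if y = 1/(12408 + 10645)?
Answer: -7519783114891/2329086915308 ≈ -3.2286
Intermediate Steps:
x(b, m) = -6*m² (x(b, m) = -6*m*m = -6*m²)
y = 1/23053 ≈ 4.3378e-5
y/(-18644) + x(-190, 162)/48771 = (1/23053)/(-18644) - 6*162²/48771 = (1/23053)*(-1/18644) - 6*26244*(1/48771) = -1/429800132 - 157464*1/48771 = -1/429800132 - 17496/5419 = -7519783114891/2329086915308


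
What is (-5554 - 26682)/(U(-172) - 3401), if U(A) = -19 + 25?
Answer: 32236/3395 ≈ 9.4951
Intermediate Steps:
U(A) = 6
(-5554 - 26682)/(U(-172) - 3401) = (-5554 - 26682)/(6 - 3401) = -32236/(-3395) = -32236*(-1/3395) = 32236/3395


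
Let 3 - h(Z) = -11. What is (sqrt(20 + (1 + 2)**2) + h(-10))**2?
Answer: (14 + sqrt(29))**2 ≈ 375.78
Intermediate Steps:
h(Z) = 14 (h(Z) = 3 - 1*(-11) = 3 + 11 = 14)
(sqrt(20 + (1 + 2)**2) + h(-10))**2 = (sqrt(20 + (1 + 2)**2) + 14)**2 = (sqrt(20 + 3**2) + 14)**2 = (sqrt(20 + 9) + 14)**2 = (sqrt(29) + 14)**2 = (14 + sqrt(29))**2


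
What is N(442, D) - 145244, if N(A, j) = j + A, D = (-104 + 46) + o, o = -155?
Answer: -145015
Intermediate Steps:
D = -213 (D = (-104 + 46) - 155 = -58 - 155 = -213)
N(A, j) = A + j
N(442, D) - 145244 = (442 - 213) - 145244 = 229 - 145244 = -145015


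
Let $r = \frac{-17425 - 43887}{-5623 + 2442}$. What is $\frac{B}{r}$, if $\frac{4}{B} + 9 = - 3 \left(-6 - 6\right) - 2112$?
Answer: $- \frac{3181}{31958880} \approx -9.9534 \cdot 10^{-5}$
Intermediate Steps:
$r = \frac{61312}{3181}$ ($r = - \frac{61312}{-3181} = \left(-61312\right) \left(- \frac{1}{3181}\right) = \frac{61312}{3181} \approx 19.274$)
$B = - \frac{4}{2085}$ ($B = \frac{4}{-9 - \left(2112 + 3 \left(-6 - 6\right)\right)} = \frac{4}{-9 - 2076} = \frac{4}{-2085} = 4 \left(- \frac{1}{2085}\right) = - \frac{4}{2085} \approx -0.0019185$)
$\frac{B}{r} = - \frac{4}{2085 \cdot \frac{61312}{3181}} = \left(- \frac{4}{2085}\right) \frac{3181}{61312} = - \frac{3181}{31958880}$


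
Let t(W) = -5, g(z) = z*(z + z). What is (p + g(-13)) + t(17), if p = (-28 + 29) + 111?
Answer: 445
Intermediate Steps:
g(z) = 2*z² (g(z) = z*(2*z) = 2*z²)
p = 112 (p = 1 + 111 = 112)
(p + g(-13)) + t(17) = (112 + 2*(-13)²) - 5 = (112 + 2*169) - 5 = (112 + 338) - 5 = 450 - 5 = 445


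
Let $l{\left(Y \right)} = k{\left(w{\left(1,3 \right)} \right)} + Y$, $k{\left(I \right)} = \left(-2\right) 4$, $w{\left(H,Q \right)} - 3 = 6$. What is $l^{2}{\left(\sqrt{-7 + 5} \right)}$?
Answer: $\left(8 - i \sqrt{2}\right)^{2} \approx 62.0 - 22.627 i$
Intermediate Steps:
$w{\left(H,Q \right)} = 9$ ($w{\left(H,Q \right)} = 3 + 6 = 9$)
$k{\left(I \right)} = -8$
$l{\left(Y \right)} = -8 + Y$
$l^{2}{\left(\sqrt{-7 + 5} \right)} = \left(-8 + \sqrt{-7 + 5}\right)^{2} = \left(-8 + \sqrt{-2}\right)^{2} = \left(-8 + i \sqrt{2}\right)^{2}$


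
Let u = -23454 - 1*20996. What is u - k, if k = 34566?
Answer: -79016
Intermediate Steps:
u = -44450 (u = -23454 - 20996 = -44450)
u - k = -44450 - 1*34566 = -44450 - 34566 = -79016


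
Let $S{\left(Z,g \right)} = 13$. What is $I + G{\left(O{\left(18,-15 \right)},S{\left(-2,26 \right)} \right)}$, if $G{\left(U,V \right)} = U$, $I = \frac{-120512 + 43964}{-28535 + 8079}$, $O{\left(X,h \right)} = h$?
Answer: $- \frac{57573}{5114} \approx -11.258$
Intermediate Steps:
$I = \frac{19137}{5114}$ ($I = - \frac{76548}{-20456} = \left(-76548\right) \left(- \frac{1}{20456}\right) = \frac{19137}{5114} \approx 3.7421$)
$I + G{\left(O{\left(18,-15 \right)},S{\left(-2,26 \right)} \right)} = \frac{19137}{5114} - 15 = - \frac{57573}{5114}$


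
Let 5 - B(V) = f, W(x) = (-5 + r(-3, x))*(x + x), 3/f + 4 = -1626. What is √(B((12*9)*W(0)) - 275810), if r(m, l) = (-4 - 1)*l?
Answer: I*√732786299610/1630 ≈ 525.17*I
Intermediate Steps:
f = -3/1630 (f = 3/(-4 - 1626) = 3/(-1630) = 3*(-1/1630) = -3/1630 ≈ -0.0018405)
r(m, l) = -5*l
W(x) = 2*x*(-5 - 5*x) (W(x) = (-5 - 5*x)*(x + x) = (-5 - 5*x)*(2*x) = 2*x*(-5 - 5*x))
B(V) = 8153/1630 (B(V) = 5 - 1*(-3/1630) = 5 + 3/1630 = 8153/1630)
√(B((12*9)*W(0)) - 275810) = √(8153/1630 - 275810) = √(-449562147/1630) = I*√732786299610/1630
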